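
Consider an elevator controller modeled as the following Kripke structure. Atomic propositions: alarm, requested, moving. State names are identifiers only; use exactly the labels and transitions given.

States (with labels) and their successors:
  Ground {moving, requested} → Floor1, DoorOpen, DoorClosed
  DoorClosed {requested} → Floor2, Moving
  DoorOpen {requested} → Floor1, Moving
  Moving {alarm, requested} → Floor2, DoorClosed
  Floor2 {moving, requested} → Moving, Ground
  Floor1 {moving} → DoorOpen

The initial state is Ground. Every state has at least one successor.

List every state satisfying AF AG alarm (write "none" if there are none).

States satisfying AG alarm: ∅.
States satisfying AF AG alarm: ∅.

none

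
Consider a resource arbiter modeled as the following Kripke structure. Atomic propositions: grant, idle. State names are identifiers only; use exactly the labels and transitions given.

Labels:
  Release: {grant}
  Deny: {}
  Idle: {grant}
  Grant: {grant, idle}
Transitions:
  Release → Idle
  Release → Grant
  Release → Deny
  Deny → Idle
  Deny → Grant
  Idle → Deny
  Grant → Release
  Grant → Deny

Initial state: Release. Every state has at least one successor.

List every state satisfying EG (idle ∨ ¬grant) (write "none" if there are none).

{Deny, Grant}

States satisfying idle ∨ ¬grant: {Deny, Grant}.
States satisfying EG (idle ∨ ¬grant): {Deny, Grant}.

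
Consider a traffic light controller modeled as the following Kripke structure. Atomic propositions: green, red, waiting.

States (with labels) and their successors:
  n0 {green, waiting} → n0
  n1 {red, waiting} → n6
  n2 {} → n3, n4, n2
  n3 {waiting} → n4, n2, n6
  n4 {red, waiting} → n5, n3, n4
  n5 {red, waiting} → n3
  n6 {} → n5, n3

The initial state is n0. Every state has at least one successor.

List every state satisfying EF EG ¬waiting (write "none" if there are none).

{n1, n2, n3, n4, n5, n6}

States satisfying EG ¬waiting: {n2}.
States satisfying EF EG ¬waiting: {n1, n2, n3, n4, n5, n6}.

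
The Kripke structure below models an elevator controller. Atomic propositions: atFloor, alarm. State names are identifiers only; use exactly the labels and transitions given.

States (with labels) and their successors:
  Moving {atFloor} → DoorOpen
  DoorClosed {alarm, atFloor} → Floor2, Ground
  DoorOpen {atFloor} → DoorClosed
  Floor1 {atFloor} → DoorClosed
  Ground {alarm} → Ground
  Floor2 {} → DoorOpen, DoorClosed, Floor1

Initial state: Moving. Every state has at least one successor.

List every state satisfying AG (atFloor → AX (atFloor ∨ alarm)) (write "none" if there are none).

States satisfying atFloor → AX (atFloor ∨ alarm): {Moving, DoorOpen, Floor1, Ground, Floor2}.
States satisfying AG (atFloor → AX (atFloor ∨ alarm)): {Ground}.

{Ground}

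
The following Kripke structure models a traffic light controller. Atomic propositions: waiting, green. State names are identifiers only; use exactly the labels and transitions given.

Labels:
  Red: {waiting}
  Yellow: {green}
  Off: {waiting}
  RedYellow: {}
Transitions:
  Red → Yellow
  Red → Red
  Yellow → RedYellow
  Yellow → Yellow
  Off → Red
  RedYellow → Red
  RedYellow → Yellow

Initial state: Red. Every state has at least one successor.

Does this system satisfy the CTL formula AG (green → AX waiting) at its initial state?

Violated

States satisfying green → AX waiting: {Red, Off, RedYellow}.
States satisfying AG (green → AX waiting): ∅.
Yellow is reachable from Red and violates green → AX waiting, so AG fails at Red.
Red ∉ Sat(AG (green → AX waiting)).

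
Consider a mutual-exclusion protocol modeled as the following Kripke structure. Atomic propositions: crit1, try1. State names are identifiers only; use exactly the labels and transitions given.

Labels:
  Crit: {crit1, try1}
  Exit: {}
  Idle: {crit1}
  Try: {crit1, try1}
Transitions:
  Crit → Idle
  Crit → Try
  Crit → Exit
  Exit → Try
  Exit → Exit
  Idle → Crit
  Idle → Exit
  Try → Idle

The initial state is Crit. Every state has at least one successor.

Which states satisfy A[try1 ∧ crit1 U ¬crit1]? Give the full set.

{Exit}

States satisfying try1 ∧ crit1: {Crit, Try}.
States satisfying ¬crit1: {Exit}.
States satisfying A[try1 ∧ crit1 U ¬crit1]: {Exit}.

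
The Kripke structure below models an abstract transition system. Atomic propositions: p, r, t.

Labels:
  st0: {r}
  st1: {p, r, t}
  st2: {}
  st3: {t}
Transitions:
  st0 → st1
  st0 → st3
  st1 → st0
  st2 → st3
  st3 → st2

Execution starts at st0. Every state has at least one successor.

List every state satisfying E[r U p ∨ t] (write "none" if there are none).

States satisfying r: {st0, st1}.
States satisfying p ∨ t: {st1, st3}.
States satisfying E[r U p ∨ t]: {st0, st1, st3}.

{st0, st1, st3}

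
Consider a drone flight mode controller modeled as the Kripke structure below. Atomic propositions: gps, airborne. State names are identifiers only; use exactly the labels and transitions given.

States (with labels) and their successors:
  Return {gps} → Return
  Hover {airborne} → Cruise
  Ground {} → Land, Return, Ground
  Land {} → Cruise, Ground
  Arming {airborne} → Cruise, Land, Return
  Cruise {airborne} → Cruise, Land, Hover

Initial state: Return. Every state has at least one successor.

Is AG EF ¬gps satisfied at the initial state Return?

States satisfying EF ¬gps: {Hover, Ground, Land, Arming, Cruise}.
States satisfying AG EF ¬gps: ∅.
Return is reachable from Return and violates EF ¬gps, so AG fails at Return.
Return ∉ Sat(AG EF ¬gps).

No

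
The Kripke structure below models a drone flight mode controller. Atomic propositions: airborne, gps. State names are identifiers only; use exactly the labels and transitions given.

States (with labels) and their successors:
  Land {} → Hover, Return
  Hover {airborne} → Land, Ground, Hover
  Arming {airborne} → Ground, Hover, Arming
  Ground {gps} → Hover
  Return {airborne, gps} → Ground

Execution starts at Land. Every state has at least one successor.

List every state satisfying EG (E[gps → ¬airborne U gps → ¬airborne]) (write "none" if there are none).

{Land, Hover, Arming, Ground}

States satisfying E[gps → ¬airborne U gps → ¬airborne]: {Land, Hover, Arming, Ground}.
States satisfying EG (E[gps → ¬airborne U gps → ¬airborne]): {Land, Hover, Arming, Ground}.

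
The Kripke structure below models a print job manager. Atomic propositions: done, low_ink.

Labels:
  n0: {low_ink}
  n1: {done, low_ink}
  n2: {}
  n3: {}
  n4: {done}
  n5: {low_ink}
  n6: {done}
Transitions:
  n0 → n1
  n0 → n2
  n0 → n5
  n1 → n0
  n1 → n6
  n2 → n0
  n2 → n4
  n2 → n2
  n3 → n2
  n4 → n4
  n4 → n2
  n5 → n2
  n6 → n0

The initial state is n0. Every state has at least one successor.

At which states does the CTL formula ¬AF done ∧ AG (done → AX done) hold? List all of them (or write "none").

none

States satisfying done: {n1, n4, n6}.
States satisfying AF done: {n1, n4, n6}.
States satisfying ¬AF done: {n0, n2, n3, n5}.
States satisfying done → AX done: {n0, n2, n3, n5}.
States satisfying AG (done → AX done): ∅.
States satisfying ¬AF done ∧ AG (done → AX done): ∅.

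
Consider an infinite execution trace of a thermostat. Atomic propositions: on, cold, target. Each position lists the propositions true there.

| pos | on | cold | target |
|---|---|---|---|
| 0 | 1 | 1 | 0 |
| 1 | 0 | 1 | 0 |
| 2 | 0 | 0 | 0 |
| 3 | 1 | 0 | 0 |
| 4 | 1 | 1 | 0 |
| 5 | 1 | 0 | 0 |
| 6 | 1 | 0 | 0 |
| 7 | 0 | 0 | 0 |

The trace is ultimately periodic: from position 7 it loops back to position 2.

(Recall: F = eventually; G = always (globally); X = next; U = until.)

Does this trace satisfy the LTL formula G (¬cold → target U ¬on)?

Violated

¬cold → target U ¬on must hold at every position from 0 onward. It fails at position 3, so G (¬cold → target U ¬on) is false.
Positions where ¬cold holds: 2, 3, 5, 6, 7.
Check target U ¬on at each: 2→ok, 3→fails, 5→fails, 6→fails, 7→ok.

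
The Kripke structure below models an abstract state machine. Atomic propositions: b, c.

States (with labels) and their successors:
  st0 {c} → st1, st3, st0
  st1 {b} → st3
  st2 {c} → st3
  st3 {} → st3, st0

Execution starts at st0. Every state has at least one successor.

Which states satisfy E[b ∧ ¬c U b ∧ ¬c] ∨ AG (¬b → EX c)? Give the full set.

{st0, st1, st3}

States satisfying b ∧ ¬c: {st1}.
States satisfying E[b ∧ ¬c U b ∧ ¬c]: {st1}.
States satisfying ¬b → EX c: {st0, st1, st3}.
States satisfying AG (¬b → EX c): {st0, st1, st3}.
States satisfying E[b ∧ ¬c U b ∧ ¬c] ∨ AG (¬b → EX c): {st0, st1, st3}.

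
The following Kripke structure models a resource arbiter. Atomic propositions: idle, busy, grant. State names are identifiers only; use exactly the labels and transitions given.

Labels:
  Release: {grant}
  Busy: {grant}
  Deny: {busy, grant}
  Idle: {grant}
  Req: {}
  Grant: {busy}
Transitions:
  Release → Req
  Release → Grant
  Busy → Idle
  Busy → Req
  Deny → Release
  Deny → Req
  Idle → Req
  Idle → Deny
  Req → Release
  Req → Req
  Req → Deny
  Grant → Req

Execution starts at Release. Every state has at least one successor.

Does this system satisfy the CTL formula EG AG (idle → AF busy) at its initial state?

States satisfying AG (idle → AF busy): {Release, Busy, Deny, Idle, Req, Grant}.
States satisfying EG AG (idle → AF busy): {Release, Busy, Deny, Idle, Req, Grant}.
Release ∈ Sat(EG AG (idle → AF busy)).

Yes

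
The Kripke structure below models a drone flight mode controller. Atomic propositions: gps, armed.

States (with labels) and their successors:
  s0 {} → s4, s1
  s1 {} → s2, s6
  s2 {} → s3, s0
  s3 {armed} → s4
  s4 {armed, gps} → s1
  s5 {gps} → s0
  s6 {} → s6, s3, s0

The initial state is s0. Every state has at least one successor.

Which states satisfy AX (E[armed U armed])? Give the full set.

States satisfying E[armed U armed]: {s3, s4}.
States satisfying AX (E[armed U armed]): {s3}.

{s3}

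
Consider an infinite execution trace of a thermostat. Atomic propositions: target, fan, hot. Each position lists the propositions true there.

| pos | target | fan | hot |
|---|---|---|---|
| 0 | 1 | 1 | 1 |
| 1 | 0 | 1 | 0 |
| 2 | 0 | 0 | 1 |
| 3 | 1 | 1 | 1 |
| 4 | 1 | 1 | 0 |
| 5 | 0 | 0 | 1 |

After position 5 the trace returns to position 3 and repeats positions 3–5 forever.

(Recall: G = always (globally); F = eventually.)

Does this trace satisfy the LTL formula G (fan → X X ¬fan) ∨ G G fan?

Does not hold

fan → X X ¬fan must hold at every position from 0 onward. It fails at position 1, so G (fan → X X ¬fan) is false.
Positions where fan holds: 0, 1, 3, 4.
Check X X ¬fan at each: 0→ok, 1→fails, 3→ok, 4→fails.
G fan must hold at every position from 0 onward. It fails at position 0, so G G fan is false.
At position 0: G (fan → X X ¬fan) is false; G G fan is false; so G (fan → X X ¬fan) ∨ G G fan is false.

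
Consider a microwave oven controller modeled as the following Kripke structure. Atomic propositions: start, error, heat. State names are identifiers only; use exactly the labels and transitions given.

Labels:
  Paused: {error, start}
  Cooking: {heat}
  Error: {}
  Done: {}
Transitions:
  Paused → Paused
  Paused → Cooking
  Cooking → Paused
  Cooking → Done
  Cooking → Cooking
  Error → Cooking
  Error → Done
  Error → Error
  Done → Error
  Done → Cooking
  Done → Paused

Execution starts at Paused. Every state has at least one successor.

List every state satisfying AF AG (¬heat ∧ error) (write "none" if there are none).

States satisfying AG (¬heat ∧ error): ∅.
States satisfying AF AG (¬heat ∧ error): ∅.

none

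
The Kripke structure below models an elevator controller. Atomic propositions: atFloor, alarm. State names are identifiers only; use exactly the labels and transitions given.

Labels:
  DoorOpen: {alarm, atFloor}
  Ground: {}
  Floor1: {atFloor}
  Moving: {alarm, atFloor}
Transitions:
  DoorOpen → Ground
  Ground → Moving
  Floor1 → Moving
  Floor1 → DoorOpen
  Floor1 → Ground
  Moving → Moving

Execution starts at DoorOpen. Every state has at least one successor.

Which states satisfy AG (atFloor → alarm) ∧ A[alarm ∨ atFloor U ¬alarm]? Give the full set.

States satisfying atFloor → alarm: {DoorOpen, Ground, Moving}.
States satisfying AG (atFloor → alarm): {DoorOpen, Ground, Moving}.
States satisfying alarm ∨ atFloor: {DoorOpen, Floor1, Moving}.
States satisfying ¬alarm: {Ground, Floor1}.
States satisfying A[alarm ∨ atFloor U ¬alarm]: {DoorOpen, Ground, Floor1}.
States satisfying AG (atFloor → alarm) ∧ A[alarm ∨ atFloor U ¬alarm]: {DoorOpen, Ground}.

{DoorOpen, Ground}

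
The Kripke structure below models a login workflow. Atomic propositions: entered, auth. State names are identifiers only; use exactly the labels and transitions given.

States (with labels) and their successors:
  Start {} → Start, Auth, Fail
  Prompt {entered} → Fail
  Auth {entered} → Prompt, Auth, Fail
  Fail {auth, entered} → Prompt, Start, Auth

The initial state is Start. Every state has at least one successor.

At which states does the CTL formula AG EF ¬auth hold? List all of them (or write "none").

States satisfying EF ¬auth: {Start, Prompt, Auth, Fail}.
States satisfying AG EF ¬auth: {Start, Prompt, Auth, Fail}.

{Start, Prompt, Auth, Fail}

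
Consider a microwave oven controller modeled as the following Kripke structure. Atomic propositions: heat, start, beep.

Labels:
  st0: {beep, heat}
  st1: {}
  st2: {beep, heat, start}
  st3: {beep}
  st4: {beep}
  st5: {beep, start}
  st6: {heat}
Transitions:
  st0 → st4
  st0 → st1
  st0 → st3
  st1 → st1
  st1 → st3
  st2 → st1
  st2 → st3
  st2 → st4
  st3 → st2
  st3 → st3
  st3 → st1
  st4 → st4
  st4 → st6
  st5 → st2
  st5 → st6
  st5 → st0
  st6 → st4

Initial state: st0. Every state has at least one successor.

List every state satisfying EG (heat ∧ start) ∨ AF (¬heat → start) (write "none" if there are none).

{st0, st2, st5, st6}

States satisfying heat ∧ start: {st2}.
States satisfying EG (heat ∧ start): ∅.
States satisfying ¬heat → start: {st0, st2, st5, st6}.
States satisfying AF (¬heat → start): {st0, st2, st5, st6}.
States satisfying EG (heat ∧ start) ∨ AF (¬heat → start): {st0, st2, st5, st6}.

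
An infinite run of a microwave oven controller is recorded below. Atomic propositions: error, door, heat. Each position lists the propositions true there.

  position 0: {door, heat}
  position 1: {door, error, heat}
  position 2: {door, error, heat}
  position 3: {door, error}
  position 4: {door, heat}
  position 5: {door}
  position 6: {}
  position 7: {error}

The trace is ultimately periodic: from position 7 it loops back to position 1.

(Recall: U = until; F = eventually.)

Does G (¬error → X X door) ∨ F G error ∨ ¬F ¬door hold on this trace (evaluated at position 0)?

Does not hold

¬error → X X door must hold at every position from 0 onward. It fails at position 4, so G (¬error → X X door) is false.
Positions where ¬error holds: 0, 4, 5, 6.
Check X X door at each: 0→ok, 4→fails, 5→fails, 6→ok.
At position 0: G (¬error → X X door) is false; F G error ∨ ¬F ¬door is false; so G (¬error → X X door) ∨ F G error ∨ ¬F ¬door is false.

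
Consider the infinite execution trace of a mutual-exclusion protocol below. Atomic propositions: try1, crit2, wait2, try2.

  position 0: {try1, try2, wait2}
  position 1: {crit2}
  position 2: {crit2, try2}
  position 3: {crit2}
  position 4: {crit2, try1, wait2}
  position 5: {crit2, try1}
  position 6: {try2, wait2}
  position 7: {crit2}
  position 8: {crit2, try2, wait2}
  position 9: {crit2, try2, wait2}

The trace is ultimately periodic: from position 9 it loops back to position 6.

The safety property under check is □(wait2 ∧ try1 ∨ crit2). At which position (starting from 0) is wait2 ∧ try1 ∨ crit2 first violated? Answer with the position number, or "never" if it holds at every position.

6

Check wait2 ∧ try1 ∨ crit2 at each position in order: 0 ✓, 1 ✓, 2 ✓, 3 ✓, 4 ✓, 5 ✓.
At position 6 the labels are {try2, wait2}, so wait2 ∧ try1 ∨ crit2 is false there. This is the first violation.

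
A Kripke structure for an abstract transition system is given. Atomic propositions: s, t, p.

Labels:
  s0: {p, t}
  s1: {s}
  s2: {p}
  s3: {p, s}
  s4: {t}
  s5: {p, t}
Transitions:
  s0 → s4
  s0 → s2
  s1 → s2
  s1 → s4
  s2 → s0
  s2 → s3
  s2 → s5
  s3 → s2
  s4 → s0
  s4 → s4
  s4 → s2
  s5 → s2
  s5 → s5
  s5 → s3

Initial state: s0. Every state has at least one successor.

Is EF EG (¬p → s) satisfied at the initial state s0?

Holds

States satisfying EG (¬p → s): {s0, s1, s2, s3, s5}.
States satisfying EF EG (¬p → s): {s0, s1, s2, s3, s4, s5}.
Some path from s0 reaches a state where EG (¬p → s) holds.
s0 ∈ Sat(EF EG (¬p → s)).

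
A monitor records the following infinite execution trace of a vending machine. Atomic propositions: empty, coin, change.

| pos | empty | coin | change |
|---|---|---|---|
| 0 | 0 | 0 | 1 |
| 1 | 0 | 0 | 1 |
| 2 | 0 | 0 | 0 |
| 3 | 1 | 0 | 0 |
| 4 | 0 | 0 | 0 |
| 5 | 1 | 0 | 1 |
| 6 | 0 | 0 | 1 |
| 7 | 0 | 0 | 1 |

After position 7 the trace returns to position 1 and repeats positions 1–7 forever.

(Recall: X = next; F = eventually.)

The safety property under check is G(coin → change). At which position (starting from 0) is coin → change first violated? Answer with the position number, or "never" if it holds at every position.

coin → change holds at every position 0..7, and those are all the positions the trace ever visits, so the invariant G(coin → change) is never violated.

never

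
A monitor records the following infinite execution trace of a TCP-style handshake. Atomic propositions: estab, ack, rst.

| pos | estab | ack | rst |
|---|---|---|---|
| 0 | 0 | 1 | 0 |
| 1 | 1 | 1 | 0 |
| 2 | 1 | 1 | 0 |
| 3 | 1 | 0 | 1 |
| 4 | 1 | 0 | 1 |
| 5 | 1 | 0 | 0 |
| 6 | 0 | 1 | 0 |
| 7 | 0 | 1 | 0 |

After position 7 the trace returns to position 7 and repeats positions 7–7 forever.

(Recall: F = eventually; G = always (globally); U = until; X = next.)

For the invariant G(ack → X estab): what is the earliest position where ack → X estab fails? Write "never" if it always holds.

6

Check ack → X estab at each position in order: 0 ✓, 1 ✓, 2 ✓, 3 ✓, 4 ✓, 5 ✓.
At position 6 the labels are {ack} and the next position 7 has {ack}, so ack → X estab is false there. This is the first violation.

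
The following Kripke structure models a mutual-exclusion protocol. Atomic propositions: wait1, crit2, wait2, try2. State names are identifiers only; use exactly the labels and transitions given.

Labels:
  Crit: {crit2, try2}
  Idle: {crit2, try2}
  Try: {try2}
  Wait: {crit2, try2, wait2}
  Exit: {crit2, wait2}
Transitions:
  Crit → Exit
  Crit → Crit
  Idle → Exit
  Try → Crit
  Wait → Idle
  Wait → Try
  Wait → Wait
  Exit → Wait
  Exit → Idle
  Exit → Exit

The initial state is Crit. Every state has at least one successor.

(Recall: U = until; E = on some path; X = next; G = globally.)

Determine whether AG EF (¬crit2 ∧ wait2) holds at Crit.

Violated

States satisfying EF (¬crit2 ∧ wait2): ∅.
States satisfying AG EF (¬crit2 ∧ wait2): ∅.
Crit is reachable from Crit and violates EF (¬crit2 ∧ wait2), so AG fails at Crit.
Crit ∉ Sat(AG EF (¬crit2 ∧ wait2)).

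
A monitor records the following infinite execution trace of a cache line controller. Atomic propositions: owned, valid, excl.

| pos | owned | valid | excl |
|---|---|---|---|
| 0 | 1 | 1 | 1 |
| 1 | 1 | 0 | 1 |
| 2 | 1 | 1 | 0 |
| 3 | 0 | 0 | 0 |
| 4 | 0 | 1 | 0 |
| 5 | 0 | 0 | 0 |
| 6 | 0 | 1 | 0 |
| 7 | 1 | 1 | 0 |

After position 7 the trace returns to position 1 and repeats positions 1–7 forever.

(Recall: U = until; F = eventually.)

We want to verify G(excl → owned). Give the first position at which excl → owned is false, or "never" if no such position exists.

excl → owned holds at every position 0..7, and those are all the positions the trace ever visits, so the invariant G(excl → owned) is never violated.

never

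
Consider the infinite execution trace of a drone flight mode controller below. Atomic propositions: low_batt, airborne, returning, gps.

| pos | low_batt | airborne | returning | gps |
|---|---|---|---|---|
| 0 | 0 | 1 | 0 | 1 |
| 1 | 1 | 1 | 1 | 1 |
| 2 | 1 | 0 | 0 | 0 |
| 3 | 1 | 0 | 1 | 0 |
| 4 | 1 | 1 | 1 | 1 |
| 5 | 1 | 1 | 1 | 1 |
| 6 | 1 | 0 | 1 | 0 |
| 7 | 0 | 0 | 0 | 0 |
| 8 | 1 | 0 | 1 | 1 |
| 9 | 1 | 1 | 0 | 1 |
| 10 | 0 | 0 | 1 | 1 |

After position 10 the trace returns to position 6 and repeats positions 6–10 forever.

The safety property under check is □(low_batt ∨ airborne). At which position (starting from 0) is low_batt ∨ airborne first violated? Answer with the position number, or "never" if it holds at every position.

Check low_batt ∨ airborne at each position in order: 0 ✓, 1 ✓, 2 ✓, 3 ✓, 4 ✓, 5 ✓, 6 ✓.
At position 7 the labels are {}, so low_batt ∨ airborne is false there. This is the first violation.

7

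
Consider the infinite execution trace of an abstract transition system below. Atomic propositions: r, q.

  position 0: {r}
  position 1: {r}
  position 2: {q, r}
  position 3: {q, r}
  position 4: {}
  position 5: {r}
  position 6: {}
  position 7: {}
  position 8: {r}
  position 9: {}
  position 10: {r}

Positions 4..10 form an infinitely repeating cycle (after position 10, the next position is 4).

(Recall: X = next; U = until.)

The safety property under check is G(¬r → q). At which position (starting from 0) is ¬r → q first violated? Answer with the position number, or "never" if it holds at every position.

4

Check ¬r → q at each position in order: 0 ✓, 1 ✓, 2 ✓, 3 ✓.
At position 4 the labels are {}, so ¬r → q is false there. This is the first violation.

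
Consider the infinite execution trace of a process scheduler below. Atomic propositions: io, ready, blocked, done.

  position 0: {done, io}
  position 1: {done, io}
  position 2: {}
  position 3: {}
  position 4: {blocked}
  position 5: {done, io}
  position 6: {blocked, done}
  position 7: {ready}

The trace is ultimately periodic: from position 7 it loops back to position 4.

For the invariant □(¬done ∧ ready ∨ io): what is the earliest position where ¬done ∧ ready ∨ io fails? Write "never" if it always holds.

2

Check ¬done ∧ ready ∨ io at each position in order: 0 ✓, 1 ✓.
At position 2 the labels are {}, so ¬done ∧ ready ∨ io is false there. This is the first violation.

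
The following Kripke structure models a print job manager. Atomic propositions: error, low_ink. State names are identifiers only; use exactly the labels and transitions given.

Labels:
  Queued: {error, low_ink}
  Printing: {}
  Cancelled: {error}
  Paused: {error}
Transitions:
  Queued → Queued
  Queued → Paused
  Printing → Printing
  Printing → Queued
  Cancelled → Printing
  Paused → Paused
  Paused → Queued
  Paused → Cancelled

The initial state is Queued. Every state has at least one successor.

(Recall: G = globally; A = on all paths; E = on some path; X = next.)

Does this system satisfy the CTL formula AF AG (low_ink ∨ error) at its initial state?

Does not hold

States satisfying AG (low_ink ∨ error): ∅.
States satisfying AF AG (low_ink ∨ error): ∅.
There is a path from Queued along which AG (low_ink ∨ error) never holds.
Queued ∉ Sat(AF AG (low_ink ∨ error)).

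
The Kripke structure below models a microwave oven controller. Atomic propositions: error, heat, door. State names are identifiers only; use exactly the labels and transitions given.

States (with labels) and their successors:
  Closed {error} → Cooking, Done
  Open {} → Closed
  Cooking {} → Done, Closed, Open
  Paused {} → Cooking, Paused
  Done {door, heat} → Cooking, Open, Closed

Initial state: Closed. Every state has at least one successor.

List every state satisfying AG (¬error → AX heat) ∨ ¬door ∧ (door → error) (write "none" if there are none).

States satisfying ¬error → AX heat: {Closed}.
States satisfying AG (¬error → AX heat): ∅.
States satisfying ¬door: {Closed, Open, Cooking, Paused}.
States satisfying door → error: {Closed, Open, Cooking, Paused}.
States satisfying ¬door ∧ (door → error): {Closed, Open, Cooking, Paused}.
States satisfying AG (¬error → AX heat) ∨ ¬door ∧ (door → error): {Closed, Open, Cooking, Paused}.

{Closed, Open, Cooking, Paused}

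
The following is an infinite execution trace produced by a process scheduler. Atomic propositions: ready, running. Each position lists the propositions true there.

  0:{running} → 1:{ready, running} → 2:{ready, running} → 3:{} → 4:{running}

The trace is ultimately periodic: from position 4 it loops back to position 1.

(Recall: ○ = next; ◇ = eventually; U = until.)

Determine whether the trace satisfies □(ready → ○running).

ready → ○running must hold at every position from 0 onward. It fails at position 2, so □(ready → ○running) is false.
Positions where ready holds: 1, 2.
Check ○running at each: 1→ok, 2→fails.

Does not hold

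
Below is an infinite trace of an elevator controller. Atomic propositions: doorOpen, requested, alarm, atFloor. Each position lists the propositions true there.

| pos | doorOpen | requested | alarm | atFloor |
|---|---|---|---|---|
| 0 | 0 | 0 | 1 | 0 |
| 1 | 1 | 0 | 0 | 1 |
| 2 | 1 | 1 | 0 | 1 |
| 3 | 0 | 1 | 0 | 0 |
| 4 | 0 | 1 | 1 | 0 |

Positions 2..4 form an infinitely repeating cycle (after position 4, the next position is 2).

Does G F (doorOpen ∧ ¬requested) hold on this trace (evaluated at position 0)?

Does not hold

F (doorOpen ∧ ¬requested) must hold at every position from 0 onward. It fails at position 2, so G F (doorOpen ∧ ¬requested) is false.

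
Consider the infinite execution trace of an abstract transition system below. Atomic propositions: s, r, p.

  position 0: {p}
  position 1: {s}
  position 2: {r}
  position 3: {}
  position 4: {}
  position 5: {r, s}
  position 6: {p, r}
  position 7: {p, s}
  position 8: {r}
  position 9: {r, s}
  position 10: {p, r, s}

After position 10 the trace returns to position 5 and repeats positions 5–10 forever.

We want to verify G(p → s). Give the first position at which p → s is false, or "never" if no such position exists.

0

At position 0 the labels are {p}, so p → s is false there. This is the first violation.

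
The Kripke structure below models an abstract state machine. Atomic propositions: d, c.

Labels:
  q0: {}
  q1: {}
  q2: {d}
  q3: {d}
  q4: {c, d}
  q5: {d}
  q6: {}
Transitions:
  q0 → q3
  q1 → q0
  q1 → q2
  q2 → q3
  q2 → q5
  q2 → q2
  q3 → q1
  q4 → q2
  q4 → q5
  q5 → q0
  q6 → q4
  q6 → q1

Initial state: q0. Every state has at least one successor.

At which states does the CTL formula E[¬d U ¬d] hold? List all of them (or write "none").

{q0, q1, q6}

States satisfying ¬d: {q0, q1, q6}.
States satisfying E[¬d U ¬d]: {q0, q1, q6}.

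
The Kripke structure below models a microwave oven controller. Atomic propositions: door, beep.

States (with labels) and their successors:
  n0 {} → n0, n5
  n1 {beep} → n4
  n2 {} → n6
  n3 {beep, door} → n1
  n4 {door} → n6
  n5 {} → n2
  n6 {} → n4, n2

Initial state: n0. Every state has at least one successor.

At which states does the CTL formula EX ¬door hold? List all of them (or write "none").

{n0, n2, n3, n4, n5, n6}

States satisfying ¬door: {n0, n1, n2, n5, n6}.
States satisfying EX ¬door: {n0, n2, n3, n4, n5, n6}.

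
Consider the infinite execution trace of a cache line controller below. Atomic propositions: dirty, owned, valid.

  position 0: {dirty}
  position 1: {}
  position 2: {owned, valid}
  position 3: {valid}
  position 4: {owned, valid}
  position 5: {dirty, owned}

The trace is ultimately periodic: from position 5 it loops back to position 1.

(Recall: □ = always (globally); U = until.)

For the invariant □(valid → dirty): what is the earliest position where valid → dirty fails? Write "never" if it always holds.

Check valid → dirty at each position in order: 0 ✓, 1 ✓.
At position 2 the labels are {owned, valid}, so valid → dirty is false there. This is the first violation.

2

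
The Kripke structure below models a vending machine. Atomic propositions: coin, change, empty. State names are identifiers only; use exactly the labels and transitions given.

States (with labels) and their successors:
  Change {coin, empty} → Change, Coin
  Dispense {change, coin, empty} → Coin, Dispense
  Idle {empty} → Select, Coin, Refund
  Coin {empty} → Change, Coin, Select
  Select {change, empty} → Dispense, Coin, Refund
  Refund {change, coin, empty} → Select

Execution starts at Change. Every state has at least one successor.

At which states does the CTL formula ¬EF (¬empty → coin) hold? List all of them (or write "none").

none

States satisfying ¬empty → coin: {Change, Dispense, Idle, Coin, Select, Refund}.
States satisfying EF (¬empty → coin): {Change, Dispense, Idle, Coin, Select, Refund}.
States satisfying ¬EF (¬empty → coin): ∅.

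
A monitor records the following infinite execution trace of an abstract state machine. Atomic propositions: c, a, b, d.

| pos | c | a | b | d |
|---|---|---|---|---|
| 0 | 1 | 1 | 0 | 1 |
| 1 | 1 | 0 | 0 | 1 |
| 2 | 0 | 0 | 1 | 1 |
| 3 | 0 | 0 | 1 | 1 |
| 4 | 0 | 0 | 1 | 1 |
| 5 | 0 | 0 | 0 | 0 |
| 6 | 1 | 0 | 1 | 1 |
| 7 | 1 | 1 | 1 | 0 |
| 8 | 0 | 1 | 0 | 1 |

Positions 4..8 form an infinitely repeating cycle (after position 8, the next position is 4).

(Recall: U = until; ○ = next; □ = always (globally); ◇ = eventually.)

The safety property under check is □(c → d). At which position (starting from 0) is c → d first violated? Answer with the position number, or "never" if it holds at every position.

Check c → d at each position in order: 0 ✓, 1 ✓, 2 ✓, 3 ✓, 4 ✓, 5 ✓, 6 ✓.
At position 7 the labels are {a, b, c}, so c → d is false there. This is the first violation.

7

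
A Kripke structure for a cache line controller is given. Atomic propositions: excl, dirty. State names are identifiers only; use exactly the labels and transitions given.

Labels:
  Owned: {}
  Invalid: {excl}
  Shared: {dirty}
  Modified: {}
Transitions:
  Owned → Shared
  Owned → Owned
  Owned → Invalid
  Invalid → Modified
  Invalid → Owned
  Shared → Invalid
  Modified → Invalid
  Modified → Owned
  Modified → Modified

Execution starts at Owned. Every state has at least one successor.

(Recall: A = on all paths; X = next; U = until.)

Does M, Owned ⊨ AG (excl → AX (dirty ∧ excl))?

Violated

States satisfying excl → AX (dirty ∧ excl): {Owned, Shared, Modified}.
States satisfying AG (excl → AX (dirty ∧ excl)): ∅.
Invalid is reachable from Owned and violates excl → AX (dirty ∧ excl), so AG fails at Owned.
Owned ∉ Sat(AG (excl → AX (dirty ∧ excl))).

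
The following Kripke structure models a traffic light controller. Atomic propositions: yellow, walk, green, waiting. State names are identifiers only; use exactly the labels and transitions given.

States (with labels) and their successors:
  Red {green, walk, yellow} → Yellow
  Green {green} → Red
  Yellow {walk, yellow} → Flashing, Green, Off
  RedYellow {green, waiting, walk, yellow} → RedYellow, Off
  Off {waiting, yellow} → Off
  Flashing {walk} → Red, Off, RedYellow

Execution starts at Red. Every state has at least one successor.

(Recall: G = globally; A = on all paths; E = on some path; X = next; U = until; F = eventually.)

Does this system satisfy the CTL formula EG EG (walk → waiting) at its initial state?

No

States satisfying EG (walk → waiting): {RedYellow, Off}.
States satisfying EG EG (walk → waiting): {RedYellow, Off}.
No suitable path/successor from Red witnesses the formula.
Red ∉ Sat(EG EG (walk → waiting)).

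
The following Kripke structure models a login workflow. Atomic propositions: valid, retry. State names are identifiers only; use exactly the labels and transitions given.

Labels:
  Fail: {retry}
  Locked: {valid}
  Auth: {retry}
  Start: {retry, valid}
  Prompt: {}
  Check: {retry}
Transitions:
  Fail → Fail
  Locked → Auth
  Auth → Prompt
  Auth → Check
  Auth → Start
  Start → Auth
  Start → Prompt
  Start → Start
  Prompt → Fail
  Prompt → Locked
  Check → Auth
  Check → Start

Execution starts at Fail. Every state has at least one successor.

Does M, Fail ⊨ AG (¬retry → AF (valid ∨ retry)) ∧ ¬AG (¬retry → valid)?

Violated

States satisfying ¬retry → AF (valid ∨ retry): {Fail, Locked, Auth, Start, Prompt, Check}.
States satisfying AG (¬retry → AF (valid ∨ retry)): {Fail, Locked, Auth, Start, Prompt, Check}.
States satisfying ¬retry → valid: {Fail, Locked, Auth, Start, Check}.
States satisfying AG (¬retry → valid): {Fail}.
States satisfying ¬AG (¬retry → valid): {Locked, Auth, Start, Prompt, Check}.
States satisfying AG (¬retry → AF (valid ∨ retry)) ∧ ¬AG (¬retry → valid): {Locked, Auth, Start, Prompt, Check}.
Fail ∉ Sat(AG (¬retry → AF (valid ∨ retry)) ∧ ¬AG (¬retry → valid)).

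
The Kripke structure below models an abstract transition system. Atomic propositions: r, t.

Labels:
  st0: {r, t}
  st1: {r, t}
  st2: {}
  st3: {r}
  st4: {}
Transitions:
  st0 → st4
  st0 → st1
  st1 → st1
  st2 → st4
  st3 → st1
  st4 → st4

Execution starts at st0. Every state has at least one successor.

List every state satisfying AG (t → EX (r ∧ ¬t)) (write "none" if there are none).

{st2, st4}

States satisfying t → EX (r ∧ ¬t): {st2, st3, st4}.
States satisfying AG (t → EX (r ∧ ¬t)): {st2, st4}.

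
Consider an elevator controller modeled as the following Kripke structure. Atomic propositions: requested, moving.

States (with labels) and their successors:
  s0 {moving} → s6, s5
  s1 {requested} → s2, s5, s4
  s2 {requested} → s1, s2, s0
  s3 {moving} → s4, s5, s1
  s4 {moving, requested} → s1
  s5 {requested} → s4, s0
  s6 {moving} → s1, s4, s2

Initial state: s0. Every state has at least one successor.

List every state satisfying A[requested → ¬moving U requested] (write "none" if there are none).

{s0, s1, s2, s3, s4, s5, s6}

States satisfying requested → ¬moving: {s0, s1, s2, s3, s5, s6}.
States satisfying requested: {s1, s2, s4, s5}.
States satisfying A[requested → ¬moving U requested]: {s0, s1, s2, s3, s4, s5, s6}.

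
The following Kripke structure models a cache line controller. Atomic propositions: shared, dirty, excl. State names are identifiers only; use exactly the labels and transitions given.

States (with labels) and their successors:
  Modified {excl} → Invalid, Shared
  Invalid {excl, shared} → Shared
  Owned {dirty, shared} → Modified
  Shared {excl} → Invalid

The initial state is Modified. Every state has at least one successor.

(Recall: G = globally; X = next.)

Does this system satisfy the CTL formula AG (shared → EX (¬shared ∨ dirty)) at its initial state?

States satisfying shared → EX (¬shared ∨ dirty): {Modified, Invalid, Owned, Shared}.
States satisfying AG (shared → EX (¬shared ∨ dirty)): {Modified, Invalid, Owned, Shared}.
Every state reachable from Modified satisfies shared → EX (¬shared ∨ dirty).
Modified ∈ Sat(AG (shared → EX (¬shared ∨ dirty))).

Holds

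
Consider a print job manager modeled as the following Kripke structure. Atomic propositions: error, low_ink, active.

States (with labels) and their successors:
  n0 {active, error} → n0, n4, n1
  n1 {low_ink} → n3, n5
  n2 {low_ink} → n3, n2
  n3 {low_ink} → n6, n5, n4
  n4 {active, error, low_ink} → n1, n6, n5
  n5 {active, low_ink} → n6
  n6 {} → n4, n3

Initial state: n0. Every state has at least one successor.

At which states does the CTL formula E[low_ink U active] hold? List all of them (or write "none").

States satisfying low_ink: {n1, n2, n3, n4, n5}.
States satisfying active: {n0, n4, n5}.
States satisfying E[low_ink U active]: {n0, n1, n2, n3, n4, n5}.

{n0, n1, n2, n3, n4, n5}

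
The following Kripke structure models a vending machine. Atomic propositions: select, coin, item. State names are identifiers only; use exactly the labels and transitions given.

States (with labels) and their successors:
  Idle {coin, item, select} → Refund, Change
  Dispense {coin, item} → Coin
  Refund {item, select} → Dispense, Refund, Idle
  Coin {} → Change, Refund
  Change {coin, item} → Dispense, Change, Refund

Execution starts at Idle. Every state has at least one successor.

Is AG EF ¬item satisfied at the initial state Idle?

States satisfying EF ¬item: {Idle, Dispense, Refund, Coin, Change}.
States satisfying AG EF ¬item: {Idle, Dispense, Refund, Coin, Change}.
Every state reachable from Idle satisfies EF ¬item.
Idle ∈ Sat(AG EF ¬item).

Holds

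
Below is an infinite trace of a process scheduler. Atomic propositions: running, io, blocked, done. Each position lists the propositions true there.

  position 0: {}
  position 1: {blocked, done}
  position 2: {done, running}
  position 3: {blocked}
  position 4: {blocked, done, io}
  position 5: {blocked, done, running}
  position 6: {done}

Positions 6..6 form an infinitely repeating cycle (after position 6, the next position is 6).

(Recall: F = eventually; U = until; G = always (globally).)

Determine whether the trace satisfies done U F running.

Satisfied

Walking from position 0: F running first holds at position 0, and done holds at every earlier position along the way, so done U F running holds.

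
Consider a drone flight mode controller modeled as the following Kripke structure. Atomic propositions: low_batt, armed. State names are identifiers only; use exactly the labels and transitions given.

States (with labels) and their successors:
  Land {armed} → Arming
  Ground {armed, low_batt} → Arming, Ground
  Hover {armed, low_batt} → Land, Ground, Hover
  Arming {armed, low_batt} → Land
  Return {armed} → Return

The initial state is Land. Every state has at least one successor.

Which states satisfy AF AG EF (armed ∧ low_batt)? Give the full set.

{Land, Ground, Hover, Arming}

States satisfying AG EF (armed ∧ low_batt): {Land, Ground, Hover, Arming}.
States satisfying AF AG EF (armed ∧ low_batt): {Land, Ground, Hover, Arming}.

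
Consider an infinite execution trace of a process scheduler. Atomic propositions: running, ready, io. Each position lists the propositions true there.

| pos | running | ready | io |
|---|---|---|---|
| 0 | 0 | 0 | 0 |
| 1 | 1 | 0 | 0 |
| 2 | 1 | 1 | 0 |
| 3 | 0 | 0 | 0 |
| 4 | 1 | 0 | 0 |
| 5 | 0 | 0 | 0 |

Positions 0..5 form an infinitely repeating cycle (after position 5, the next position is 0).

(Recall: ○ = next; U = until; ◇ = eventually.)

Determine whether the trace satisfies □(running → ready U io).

running → ready U io must hold at every position from 0 onward. It fails at position 1, so □(running → ready U io) is false.
Positions where running holds: 1, 2, 4.
Check ready U io at each: 1→fails, 2→fails, 4→fails.

Violated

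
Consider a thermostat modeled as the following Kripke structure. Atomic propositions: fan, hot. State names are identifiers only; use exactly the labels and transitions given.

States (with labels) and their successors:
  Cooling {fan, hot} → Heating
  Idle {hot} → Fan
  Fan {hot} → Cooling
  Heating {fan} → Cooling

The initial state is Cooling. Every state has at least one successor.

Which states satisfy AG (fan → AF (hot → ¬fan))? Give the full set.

{Cooling, Idle, Fan, Heating}

States satisfying fan → AF (hot → ¬fan): {Cooling, Idle, Fan, Heating}.
States satisfying AG (fan → AF (hot → ¬fan)): {Cooling, Idle, Fan, Heating}.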